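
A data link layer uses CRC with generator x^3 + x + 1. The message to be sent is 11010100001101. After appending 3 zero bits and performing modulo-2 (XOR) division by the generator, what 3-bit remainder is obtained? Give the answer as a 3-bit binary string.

100

Append 3 zeros: 11010100001101000. Divide by 1011 (XOR where the leading bit is 1):
  pos 0: 1101 XOR 1011 = 0110
  pos 1: 1100 XOR 1011 = 0111
  pos 2: 1111 XOR 1011 = 0100
  pos 3: 1000 XOR 1011 = 0011
  pos 5: 1100 XOR 1011 = 0111
  pos 6: 1110 XOR 1011 = 0101
  pos 7: 1011 XOR 1011 = 0000
  pos 11: 1010 XOR 1011 = 0001
Remainder (last 3 bits) = 100. This is the CRC / FCS.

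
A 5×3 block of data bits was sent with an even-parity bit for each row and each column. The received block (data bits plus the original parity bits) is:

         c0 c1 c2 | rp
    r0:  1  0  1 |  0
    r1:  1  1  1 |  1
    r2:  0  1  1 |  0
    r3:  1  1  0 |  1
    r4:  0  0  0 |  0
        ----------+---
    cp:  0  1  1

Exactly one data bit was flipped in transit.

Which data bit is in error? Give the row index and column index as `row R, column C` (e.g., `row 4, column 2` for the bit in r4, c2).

Recompute each row's even parity and compare to rp:
  r0: data parity 0, sent rp 0 → ok
  r1: data parity 1, sent rp 1 → ok
  r2: data parity 0, sent rp 0 → ok
  r3: data parity 0, sent rp 1 → mismatch
  r4: data parity 0, sent rp 0 → ok
Recompute each column's even parity and compare to cp:
  c0: data parity 1, sent cp 0 → mismatch
  c1: data parity 1, sent cp 1 → ok
  c2: data parity 1, sent cp 1 → ok
Exactly one row (r3) and one column (c0) fail → the flipped bit is at their intersection.

row 3, column 0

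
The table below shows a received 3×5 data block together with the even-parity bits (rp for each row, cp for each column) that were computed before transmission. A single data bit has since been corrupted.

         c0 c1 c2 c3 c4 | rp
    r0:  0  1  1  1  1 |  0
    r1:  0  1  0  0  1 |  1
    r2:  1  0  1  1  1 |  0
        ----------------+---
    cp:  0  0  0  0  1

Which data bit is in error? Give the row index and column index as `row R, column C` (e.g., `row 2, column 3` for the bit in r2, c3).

row 1, column 0

Recompute each row's even parity and compare to rp:
  r0: data parity 0, sent rp 0 → ok
  r1: data parity 0, sent rp 1 → mismatch
  r2: data parity 0, sent rp 0 → ok
Recompute each column's even parity and compare to cp:
  c0: data parity 1, sent cp 0 → mismatch
  c1: data parity 0, sent cp 0 → ok
  c2: data parity 0, sent cp 0 → ok
  c3: data parity 0, sent cp 0 → ok
  c4: data parity 1, sent cp 1 → ok
Exactly one row (r1) and one column (c0) fail → the flipped bit is at their intersection.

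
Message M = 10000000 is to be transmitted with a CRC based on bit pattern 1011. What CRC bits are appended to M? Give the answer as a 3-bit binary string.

Append 3 zeros: 10000000000. Divide by 1011 (XOR where the leading bit is 1):
  pos 0: 1000 XOR 1011 = 0011
  pos 2: 1100 XOR 1011 = 0111
  pos 3: 1110 XOR 1011 = 0101
  pos 4: 1010 XOR 1011 = 0001
  pos 7: 1000 XOR 1011 = 0011
Remainder (last 3 bits) = 011. This is the CRC / FCS.

011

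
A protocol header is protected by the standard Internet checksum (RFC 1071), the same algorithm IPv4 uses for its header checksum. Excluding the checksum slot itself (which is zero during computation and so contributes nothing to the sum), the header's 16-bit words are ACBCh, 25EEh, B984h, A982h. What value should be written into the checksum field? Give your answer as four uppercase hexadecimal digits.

One's-complement addition (fold any carry out of bit 15 back into bit 0):
  0xACBC + 0x25EE = 0x0D2AA
  0xD2AA + 0xB984 = 0x18C2E → wrap carry → 0x8C2F
  0x8C2F + 0xA982 = 0x135B1 → wrap carry → 0x35B2
One's-complement sum = 0x35B2.
Checksum = ~0x35B2 & 0xFFFF = 0xCA4D.

CA4D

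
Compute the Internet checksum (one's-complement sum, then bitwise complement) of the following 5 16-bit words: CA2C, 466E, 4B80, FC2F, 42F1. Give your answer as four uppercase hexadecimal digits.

64C3

One's-complement addition (fold any carry out of bit 15 back into bit 0):
  0xCA2C + 0x466E = 0x1109A → wrap carry → 0x109B
  0x109B + 0x4B80 = 0x05C1B
  0x5C1B + 0xFC2F = 0x1584A → wrap carry → 0x584B
  0x584B + 0x42F1 = 0x09B3C
One's-complement sum = 0x9B3C.
Checksum = ~0x9B3C & 0xFFFF = 0x64C3.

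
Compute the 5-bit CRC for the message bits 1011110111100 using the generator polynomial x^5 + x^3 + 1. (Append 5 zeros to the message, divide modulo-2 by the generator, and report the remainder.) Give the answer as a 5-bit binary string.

01111

Append 5 zeros: 101111011110000000. Divide by 101001 (XOR where the leading bit is 1):
  pos 0: 101111 XOR 101001 = 000110
  pos 3: 110011 XOR 101001 = 011010
  pos 4: 110101 XOR 101001 = 011100
  pos 5: 111001 XOR 101001 = 010000
  pos 6: 100000 XOR 101001 = 001001
  pos 8: 100100 XOR 101001 = 001101
  pos 10: 110100 XOR 101001 = 011101
  pos 11: 111010 XOR 101001 = 010011
  pos 12: 100110 XOR 101001 = 001111
Remainder (last 5 bits) = 01111. This is the CRC / FCS.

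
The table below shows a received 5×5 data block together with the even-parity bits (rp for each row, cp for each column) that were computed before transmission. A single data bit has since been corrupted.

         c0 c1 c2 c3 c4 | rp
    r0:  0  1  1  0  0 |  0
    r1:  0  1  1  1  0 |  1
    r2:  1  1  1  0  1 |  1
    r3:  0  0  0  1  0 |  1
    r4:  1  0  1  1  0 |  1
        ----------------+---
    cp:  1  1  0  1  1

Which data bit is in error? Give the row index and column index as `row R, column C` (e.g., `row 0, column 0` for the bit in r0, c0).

Recompute each row's even parity and compare to rp:
  r0: data parity 0, sent rp 0 → ok
  r1: data parity 1, sent rp 1 → ok
  r2: data parity 0, sent rp 1 → mismatch
  r3: data parity 1, sent rp 1 → ok
  r4: data parity 1, sent rp 1 → ok
Recompute each column's even parity and compare to cp:
  c0: data parity 0, sent cp 1 → mismatch
  c1: data parity 1, sent cp 1 → ok
  c2: data parity 0, sent cp 0 → ok
  c3: data parity 1, sent cp 1 → ok
  c4: data parity 1, sent cp 1 → ok
Exactly one row (r2) and one column (c0) fail → the flipped bit is at their intersection.

row 2, column 0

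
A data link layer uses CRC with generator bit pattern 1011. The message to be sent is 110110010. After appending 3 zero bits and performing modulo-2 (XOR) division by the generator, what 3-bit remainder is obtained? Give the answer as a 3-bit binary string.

Append 3 zeros: 110110010000. Divide by 1011 (XOR where the leading bit is 1):
  pos 0: 1101 XOR 1011 = 0110
  pos 1: 1101 XOR 1011 = 0110
  pos 2: 1100 XOR 1011 = 0111
  pos 3: 1110 XOR 1011 = 0101
  pos 4: 1011 XOR 1011 = 0000
Remainder (last 3 bits) = 000. This is the CRC / FCS.

000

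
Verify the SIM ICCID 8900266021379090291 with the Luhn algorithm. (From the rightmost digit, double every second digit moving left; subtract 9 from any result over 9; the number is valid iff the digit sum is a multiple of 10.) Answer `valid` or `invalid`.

From the right, keep odd positions and double even positions (subtract 9 from any doubled value over 9):
  doubled (positions 2,4,...): 9 0 0 5 2 0 3 0 9 → sum 28
  kept (positions 1,3,...): 1 2 9 9 3 2 6 2 0 8 → sum 42
Total = 70.
70 mod 10 = 0, so the number is valid.

valid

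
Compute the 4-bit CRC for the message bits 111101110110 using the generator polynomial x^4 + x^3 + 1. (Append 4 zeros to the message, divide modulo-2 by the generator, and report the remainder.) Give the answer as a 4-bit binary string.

Append 4 zeros: 1111011101100000. Divide by 11001 (XOR where the leading bit is 1):
  pos 0: 11110 XOR 11001 = 00111
  pos 2: 11111 XOR 11001 = 00110
  pos 4: 11010 XOR 11001 = 00011
  pos 7: 11110 XOR 11001 = 00111
  pos 9: 11100 XOR 11001 = 00101
  pos 11: 10100 XOR 11001 = 01101
Remainder (last 4 bits) = 1101. This is the CRC / FCS.

1101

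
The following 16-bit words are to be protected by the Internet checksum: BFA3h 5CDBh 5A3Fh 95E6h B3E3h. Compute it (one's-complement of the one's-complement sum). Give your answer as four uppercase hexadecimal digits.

One's-complement addition (fold any carry out of bit 15 back into bit 0):
  0xBFA3 + 0x5CDB = 0x11C7E → wrap carry → 0x1C7F
  0x1C7F + 0x5A3F = 0x076BE
  0x76BE + 0x95E6 = 0x10CA4 → wrap carry → 0x0CA5
  0x0CA5 + 0xB3E3 = 0x0C088
One's-complement sum = 0xC088.
Checksum = ~0xC088 & 0xFFFF = 0x3F77.

3F77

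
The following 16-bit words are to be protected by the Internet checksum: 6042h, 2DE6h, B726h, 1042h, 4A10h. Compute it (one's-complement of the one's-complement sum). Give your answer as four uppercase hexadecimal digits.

One's-complement addition (fold any carry out of bit 15 back into bit 0):
  0x6042 + 0x2DE6 = 0x08E28
  0x8E28 + 0xB726 = 0x1454E → wrap carry → 0x454F
  0x454F + 0x1042 = 0x05591
  0x5591 + 0x4A10 = 0x09FA1
One's-complement sum = 0x9FA1.
Checksum = ~0x9FA1 & 0xFFFF = 0x605E.

605E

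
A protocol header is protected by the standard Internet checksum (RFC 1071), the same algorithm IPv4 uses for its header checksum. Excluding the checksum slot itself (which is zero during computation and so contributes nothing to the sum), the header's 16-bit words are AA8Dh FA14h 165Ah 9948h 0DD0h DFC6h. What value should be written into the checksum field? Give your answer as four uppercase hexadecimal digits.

One's-complement addition (fold any carry out of bit 15 back into bit 0):
  0xAA8D + 0xFA14 = 0x1A4A1 → wrap carry → 0xA4A2
  0xA4A2 + 0x165A = 0x0BAFC
  0xBAFC + 0x9948 = 0x15444 → wrap carry → 0x5445
  0x5445 + 0x0DD0 = 0x06215
  0x6215 + 0xDFC6 = 0x141DB → wrap carry → 0x41DC
One's-complement sum = 0x41DC.
Checksum = ~0x41DC & 0xFFFF = 0xBE23.

BE23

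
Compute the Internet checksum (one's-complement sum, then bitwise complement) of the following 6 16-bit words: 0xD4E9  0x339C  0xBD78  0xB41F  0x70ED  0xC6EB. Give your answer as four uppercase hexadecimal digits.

One's-complement addition (fold any carry out of bit 15 back into bit 0):
  0xD4E9 + 0x339C = 0x10885 → wrap carry → 0x0886
  0x0886 + 0xBD78 = 0x0C5FE
  0xC5FE + 0xB41F = 0x17A1D → wrap carry → 0x7A1E
  0x7A1E + 0x70ED = 0x0EB0B
  0xEB0B + 0xC6EB = 0x1B1F6 → wrap carry → 0xB1F7
One's-complement sum = 0xB1F7.
Checksum = ~0xB1F7 & 0xFFFF = 0x4E08.

4E08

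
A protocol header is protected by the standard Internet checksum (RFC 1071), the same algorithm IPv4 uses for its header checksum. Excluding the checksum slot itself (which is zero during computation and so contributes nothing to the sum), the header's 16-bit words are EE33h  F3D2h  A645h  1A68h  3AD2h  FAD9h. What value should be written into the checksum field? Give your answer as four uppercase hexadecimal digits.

One's-complement addition (fold any carry out of bit 15 back into bit 0):
  0xEE33 + 0xF3D2 = 0x1E205 → wrap carry → 0xE206
  0xE206 + 0xA645 = 0x1884B → wrap carry → 0x884C
  0x884C + 0x1A68 = 0x0A2B4
  0xA2B4 + 0x3AD2 = 0x0DD86
  0xDD86 + 0xFAD9 = 0x1D85F → wrap carry → 0xD860
One's-complement sum = 0xD860.
Checksum = ~0xD860 & 0xFFFF = 0x279F.

279F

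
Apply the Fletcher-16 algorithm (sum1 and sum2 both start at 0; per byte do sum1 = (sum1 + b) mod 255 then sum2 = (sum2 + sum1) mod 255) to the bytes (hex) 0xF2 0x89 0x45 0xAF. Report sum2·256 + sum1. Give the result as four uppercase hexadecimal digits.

Running sums (mod 255):
  after byte 0 (0xF2): sum1=242, sum2=242
  after byte 1 (0x89): sum1=124, sum2=111
  after byte 2 (0x45): sum1=193, sum2=49
  after byte 3 (0xAF): sum1=113, sum2=162
Checksum = sum2·256 + sum1 = 162·256 + 113 = 41585 = 0xA271.

A271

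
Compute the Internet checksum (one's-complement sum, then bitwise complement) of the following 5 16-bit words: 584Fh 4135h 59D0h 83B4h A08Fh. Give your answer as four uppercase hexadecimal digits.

One's-complement addition (fold any carry out of bit 15 back into bit 0):
  0x584F + 0x4135 = 0x09984
  0x9984 + 0x59D0 = 0x0F354
  0xF354 + 0x83B4 = 0x17708 → wrap carry → 0x7709
  0x7709 + 0xA08F = 0x11798 → wrap carry → 0x1799
One's-complement sum = 0x1799.
Checksum = ~0x1799 & 0xFFFF = 0xE866.

E866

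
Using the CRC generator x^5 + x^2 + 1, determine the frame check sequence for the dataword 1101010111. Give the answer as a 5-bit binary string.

Append 5 zeros: 110101011100000. Divide by 100101 (XOR where the leading bit is 1):
  pos 0: 110101 XOR 100101 = 010000
  pos 1: 100000 XOR 100101 = 000101
  pos 4: 101111 XOR 100101 = 001010
  pos 6: 101000 XOR 100101 = 001101
  pos 8: 110100 XOR 100101 = 010001
  pos 9: 100010 XOR 100101 = 000111
Remainder (last 5 bits) = 00111. This is the CRC / FCS.

00111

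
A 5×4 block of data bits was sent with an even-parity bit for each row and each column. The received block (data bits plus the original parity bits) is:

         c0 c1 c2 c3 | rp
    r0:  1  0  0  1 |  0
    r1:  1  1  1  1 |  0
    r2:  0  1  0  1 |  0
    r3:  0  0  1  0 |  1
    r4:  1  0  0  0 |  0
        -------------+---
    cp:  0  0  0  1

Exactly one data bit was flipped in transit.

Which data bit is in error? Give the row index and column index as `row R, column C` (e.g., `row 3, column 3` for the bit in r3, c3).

row 4, column 0

Recompute each row's even parity and compare to rp:
  r0: data parity 0, sent rp 0 → ok
  r1: data parity 0, sent rp 0 → ok
  r2: data parity 0, sent rp 0 → ok
  r3: data parity 1, sent rp 1 → ok
  r4: data parity 1, sent rp 0 → mismatch
Recompute each column's even parity and compare to cp:
  c0: data parity 1, sent cp 0 → mismatch
  c1: data parity 0, sent cp 0 → ok
  c2: data parity 0, sent cp 0 → ok
  c3: data parity 1, sent cp 1 → ok
Exactly one row (r4) and one column (c0) fail → the flipped bit is at their intersection.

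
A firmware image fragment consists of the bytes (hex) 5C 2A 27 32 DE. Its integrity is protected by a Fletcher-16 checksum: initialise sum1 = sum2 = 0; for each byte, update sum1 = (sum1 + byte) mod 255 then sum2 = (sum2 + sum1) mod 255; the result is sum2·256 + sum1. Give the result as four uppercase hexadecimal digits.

2FBE

Running sums (mod 255):
  after byte 0 (5C): sum1=92, sum2=92
  after byte 1 (2A): sum1=134, sum2=226
  after byte 2 (27): sum1=173, sum2=144
  after byte 3 (32): sum1=223, sum2=112
  after byte 4 (DE): sum1=190, sum2=47
Checksum = sum2·256 + sum1 = 47·256 + 190 = 12222 = 0x2FBE.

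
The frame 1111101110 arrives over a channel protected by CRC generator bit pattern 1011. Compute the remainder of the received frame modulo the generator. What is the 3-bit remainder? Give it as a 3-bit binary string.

000

Modulo-2 division of 1111101110 by 1011:
  pos 0: 1111 XOR 1011 = 0100
  pos 1: 1001 XOR 1011 = 0010
  pos 3: 1001 XOR 1011 = 0010
  pos 5: 1011 XOR 1011 = 0000
Remainder = 000 (zero — the frame passes the CRC check).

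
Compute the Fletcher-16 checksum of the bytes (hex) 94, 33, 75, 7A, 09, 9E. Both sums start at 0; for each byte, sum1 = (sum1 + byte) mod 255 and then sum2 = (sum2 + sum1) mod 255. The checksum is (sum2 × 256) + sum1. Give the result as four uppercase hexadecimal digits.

715F

Running sums (mod 255):
  after byte 0 (94): sum1=148, sum2=148
  after byte 1 (33): sum1=199, sum2=92
  after byte 2 (75): sum1=61, sum2=153
  after byte 3 (7A): sum1=183, sum2=81
  after byte 4 (09): sum1=192, sum2=18
  after byte 5 (9E): sum1=95, sum2=113
Checksum = sum2·256 + sum1 = 113·256 + 95 = 29023 = 0x715F.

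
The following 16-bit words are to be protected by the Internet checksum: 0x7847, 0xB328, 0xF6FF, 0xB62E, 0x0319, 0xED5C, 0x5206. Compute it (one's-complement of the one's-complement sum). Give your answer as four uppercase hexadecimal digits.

One's-complement addition (fold any carry out of bit 15 back into bit 0):
  0x7847 + 0xB328 = 0x12B6F → wrap carry → 0x2B70
  0x2B70 + 0xF6FF = 0x1226F → wrap carry → 0x2270
  0x2270 + 0xB62E = 0x0D89E
  0xD89E + 0x0319 = 0x0DBB7
  0xDBB7 + 0xED5C = 0x1C913 → wrap carry → 0xC914
  0xC914 + 0x5206 = 0x11B1A → wrap carry → 0x1B1B
One's-complement sum = 0x1B1B.
Checksum = ~0x1B1B & 0xFFFF = 0xE4E4.

E4E4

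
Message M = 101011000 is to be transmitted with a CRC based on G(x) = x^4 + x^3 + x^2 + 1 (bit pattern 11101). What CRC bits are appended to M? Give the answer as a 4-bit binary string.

Append 4 zeros: 1010110000000. Divide by 11101 (XOR where the leading bit is 1):
  pos 0: 10101 XOR 11101 = 01000
  pos 1: 10001 XOR 11101 = 01100
  pos 2: 11000 XOR 11101 = 00101
  pos 4: 10100 XOR 11101 = 01001
  pos 5: 10010 XOR 11101 = 01111
  pos 6: 11110 XOR 11101 = 00011
Remainder (last 4 bits) = 1100. This is the CRC / FCS.

1100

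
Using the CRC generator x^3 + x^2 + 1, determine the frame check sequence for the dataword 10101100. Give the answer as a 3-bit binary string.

010

Append 3 zeros: 10101100000. Divide by 1101 (XOR where the leading bit is 1):
  pos 0: 1010 XOR 1101 = 0111
  pos 1: 1111 XOR 1101 = 0010
  pos 3: 1010 XOR 1101 = 0111
  pos 4: 1110 XOR 1101 = 0011
  pos 6: 1100 XOR 1101 = 0001
Remainder (last 3 bits) = 010. This is the CRC / FCS.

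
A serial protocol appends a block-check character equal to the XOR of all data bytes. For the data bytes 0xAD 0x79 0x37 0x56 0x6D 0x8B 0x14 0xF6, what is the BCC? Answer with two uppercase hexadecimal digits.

XOR the bytes together:
  start with 0xAD
  0xAD ⊕ 0x79 = 0xD4
  0xD4 ⊕ 0x37 = 0xE3
  0xE3 ⊕ 0x56 = 0xB5
  0xB5 ⊕ 0x6D = 0xD8
  0xD8 ⊕ 0x8B = 0x53
  0x53 ⊕ 0x14 = 0x47
  0x47 ⊕ 0xF6 = 0xB1

B1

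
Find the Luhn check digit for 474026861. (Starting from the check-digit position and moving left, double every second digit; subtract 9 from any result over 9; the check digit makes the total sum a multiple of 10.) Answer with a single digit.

Partial digits right→left: 1 6 8 6 2 0 4 7 4
Double every second digit counting from the check-digit position (so the 1st, 3rd, 5th, ... of the partial from the right).
  doubled (with −9 where >9): 2 7 4 8 8 → sum 29
  kept as-is: 6 6 0 7 → sum 19
Total = 29 + 19 = 48.
Check digit = (10 − (48 mod 10)) mod 10 = 2.

2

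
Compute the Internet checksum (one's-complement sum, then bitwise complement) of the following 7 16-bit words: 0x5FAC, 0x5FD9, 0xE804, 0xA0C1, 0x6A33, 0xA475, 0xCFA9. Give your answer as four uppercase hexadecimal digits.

One's-complement addition (fold any carry out of bit 15 back into bit 0):
  0x5FAC + 0x5FD9 = 0x0BF85
  0xBF85 + 0xE804 = 0x1A789 → wrap carry → 0xA78A
  0xA78A + 0xA0C1 = 0x1484B → wrap carry → 0x484C
  0x484C + 0x6A33 = 0x0B27F
  0xB27F + 0xA475 = 0x156F4 → wrap carry → 0x56F5
  0x56F5 + 0xCFA9 = 0x1269E → wrap carry → 0x269F
One's-complement sum = 0x269F.
Checksum = ~0x269F & 0xFFFF = 0xD960.

D960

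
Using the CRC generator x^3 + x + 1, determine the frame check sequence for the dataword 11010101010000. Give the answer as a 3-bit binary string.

000

Append 3 zeros: 11010101010000000. Divide by 1011 (XOR where the leading bit is 1):
  pos 0: 1101 XOR 1011 = 0110
  pos 1: 1100 XOR 1011 = 0111
  pos 2: 1111 XOR 1011 = 0100
  pos 3: 1000 XOR 1011 = 0011
  pos 5: 1110 XOR 1011 = 0101
  pos 6: 1011 XOR 1011 = 0000
Remainder (last 3 bits) = 000. This is the CRC / FCS.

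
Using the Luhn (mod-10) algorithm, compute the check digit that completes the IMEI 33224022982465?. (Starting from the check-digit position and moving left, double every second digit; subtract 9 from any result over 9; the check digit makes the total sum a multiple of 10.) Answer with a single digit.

Partial digits right→left: 5 6 4 2 8 9 2 2 0 4 2 2 3 3
Double every second digit counting from the check-digit position (so the 1st, 3rd, 5th, ... of the partial from the right).
  doubled (with −9 where >9): 1 8 7 4 0 4 6 → sum 30
  kept as-is: 6 2 9 2 4 2 3 → sum 28
Total = 30 + 28 = 58.
Check digit = (10 − (58 mod 10)) mod 10 = 2.

2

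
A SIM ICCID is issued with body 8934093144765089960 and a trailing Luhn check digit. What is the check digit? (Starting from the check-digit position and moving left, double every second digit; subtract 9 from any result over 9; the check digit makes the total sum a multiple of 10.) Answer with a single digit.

3

Partial digits right→left: 0 6 9 9 8 0 5 6 7 4 4 1 3 9 0 4 3 9 8
Double every second digit counting from the check-digit position (so the 1st, 3rd, 5th, ... of the partial from the right).
  doubled (with −9 where >9): 0 9 7 1 5 8 6 0 6 7 → sum 49
  kept as-is: 6 9 0 6 4 1 9 4 9 → sum 48
Total = 49 + 48 = 97.
Check digit = (10 − (97 mod 10)) mod 10 = 3.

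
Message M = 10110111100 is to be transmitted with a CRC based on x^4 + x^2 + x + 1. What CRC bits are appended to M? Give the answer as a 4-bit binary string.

0100

Append 4 zeros: 101101111000000. Divide by 10111 (XOR where the leading bit is 1):
  pos 0: 10110 XOR 10111 = 00001
  pos 4: 11111 XOR 10111 = 01000
  pos 5: 10000 XOR 10111 = 00111
  pos 7: 11100 XOR 10111 = 01011
  pos 8: 10110 XOR 10111 = 00001
Remainder (last 4 bits) = 0100. This is the CRC / FCS.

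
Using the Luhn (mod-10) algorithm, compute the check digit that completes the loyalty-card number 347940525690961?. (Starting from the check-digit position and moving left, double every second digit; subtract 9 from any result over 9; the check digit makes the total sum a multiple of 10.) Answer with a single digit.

Partial digits right→left: 1 6 9 0 9 6 5 2 5 0 4 9 7 4 3
Double every second digit counting from the check-digit position (so the 1st, 3rd, 5th, ... of the partial from the right).
  doubled (with −9 where >9): 2 9 9 1 1 8 5 6 → sum 41
  kept as-is: 6 0 6 2 0 9 4 → sum 27
Total = 41 + 27 = 68.
Check digit = (10 − (68 mod 10)) mod 10 = 2.

2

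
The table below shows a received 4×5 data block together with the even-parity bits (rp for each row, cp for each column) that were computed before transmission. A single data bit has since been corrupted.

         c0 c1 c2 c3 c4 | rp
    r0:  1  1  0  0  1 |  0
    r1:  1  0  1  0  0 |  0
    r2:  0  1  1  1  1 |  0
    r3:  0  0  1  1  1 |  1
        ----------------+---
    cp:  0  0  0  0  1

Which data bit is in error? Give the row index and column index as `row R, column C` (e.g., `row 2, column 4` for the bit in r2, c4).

Recompute each row's even parity and compare to rp:
  r0: data parity 1, sent rp 0 → mismatch
  r1: data parity 0, sent rp 0 → ok
  r2: data parity 0, sent rp 0 → ok
  r3: data parity 1, sent rp 1 → ok
Recompute each column's even parity and compare to cp:
  c0: data parity 0, sent cp 0 → ok
  c1: data parity 0, sent cp 0 → ok
  c2: data parity 1, sent cp 0 → mismatch
  c3: data parity 0, sent cp 0 → ok
  c4: data parity 1, sent cp 1 → ok
Exactly one row (r0) and one column (c2) fail → the flipped bit is at their intersection.

row 0, column 2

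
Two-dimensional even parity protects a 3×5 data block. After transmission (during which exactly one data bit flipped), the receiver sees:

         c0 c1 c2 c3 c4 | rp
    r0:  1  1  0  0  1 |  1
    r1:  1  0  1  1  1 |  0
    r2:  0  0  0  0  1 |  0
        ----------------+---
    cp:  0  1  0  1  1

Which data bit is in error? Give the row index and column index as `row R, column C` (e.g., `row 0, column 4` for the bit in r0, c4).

row 2, column 2

Recompute each row's even parity and compare to rp:
  r0: data parity 1, sent rp 1 → ok
  r1: data parity 0, sent rp 0 → ok
  r2: data parity 1, sent rp 0 → mismatch
Recompute each column's even parity and compare to cp:
  c0: data parity 0, sent cp 0 → ok
  c1: data parity 1, sent cp 1 → ok
  c2: data parity 1, sent cp 0 → mismatch
  c3: data parity 1, sent cp 1 → ok
  c4: data parity 1, sent cp 1 → ok
Exactly one row (r2) and one column (c2) fail → the flipped bit is at their intersection.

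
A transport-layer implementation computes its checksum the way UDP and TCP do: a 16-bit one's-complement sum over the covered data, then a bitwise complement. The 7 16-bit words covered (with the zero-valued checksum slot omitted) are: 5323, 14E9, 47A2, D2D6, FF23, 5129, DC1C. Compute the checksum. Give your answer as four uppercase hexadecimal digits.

5110

One's-complement addition (fold any carry out of bit 15 back into bit 0):
  0x5323 + 0x14E9 = 0x0680C
  0x680C + 0x47A2 = 0x0AFAE
  0xAFAE + 0xD2D6 = 0x18284 → wrap carry → 0x8285
  0x8285 + 0xFF23 = 0x181A8 → wrap carry → 0x81A9
  0x81A9 + 0x5129 = 0x0D2D2
  0xD2D2 + 0xDC1C = 0x1AEEE → wrap carry → 0xAEEF
One's-complement sum = 0xAEEF.
Checksum = ~0xAEEF & 0xFFFF = 0x5110.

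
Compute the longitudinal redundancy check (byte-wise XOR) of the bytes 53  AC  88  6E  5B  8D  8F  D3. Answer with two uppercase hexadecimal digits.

XOR the bytes together:
  start with 0x53
  0x53 ⊕ 0xAC = 0xFF
  0xFF ⊕ 0x88 = 0x77
  0x77 ⊕ 0x6E = 0x19
  0x19 ⊕ 0x5B = 0x42
  0x42 ⊕ 0x8D = 0xCF
  0xCF ⊕ 0x8F = 0x40
  0x40 ⊕ 0xD3 = 0x93

93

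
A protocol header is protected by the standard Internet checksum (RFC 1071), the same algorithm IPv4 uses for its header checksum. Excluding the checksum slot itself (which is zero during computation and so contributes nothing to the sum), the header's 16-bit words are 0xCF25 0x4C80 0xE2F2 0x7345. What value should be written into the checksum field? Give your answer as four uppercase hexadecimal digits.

8E21

One's-complement addition (fold any carry out of bit 15 back into bit 0):
  0xCF25 + 0x4C80 = 0x11BA5 → wrap carry → 0x1BA6
  0x1BA6 + 0xE2F2 = 0x0FE98
  0xFE98 + 0x7345 = 0x171DD → wrap carry → 0x71DE
One's-complement sum = 0x71DE.
Checksum = ~0x71DE & 0xFFFF = 0x8E21.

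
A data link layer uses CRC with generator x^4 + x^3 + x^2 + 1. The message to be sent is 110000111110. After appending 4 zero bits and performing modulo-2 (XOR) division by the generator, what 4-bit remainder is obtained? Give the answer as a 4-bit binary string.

1101

Append 4 zeros: 1100001111100000. Divide by 11101 (XOR where the leading bit is 1):
  pos 0: 11000 XOR 11101 = 00101
  pos 2: 10101 XOR 11101 = 01000
  pos 3: 10001 XOR 11101 = 01100
  pos 4: 11001 XOR 11101 = 00100
  pos 6: 10011 XOR 11101 = 01110
  pos 7: 11100 XOR 11101 = 00001
  pos 11: 10000 XOR 11101 = 01101
Remainder (last 4 bits) = 1101. This is the CRC / FCS.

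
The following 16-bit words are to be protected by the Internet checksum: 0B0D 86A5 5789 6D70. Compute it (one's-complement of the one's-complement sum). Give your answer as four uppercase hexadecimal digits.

A953

One's-complement addition (fold any carry out of bit 15 back into bit 0):
  0x0B0D + 0x86A5 = 0x091B2
  0x91B2 + 0x5789 = 0x0E93B
  0xE93B + 0x6D70 = 0x156AB → wrap carry → 0x56AC
One's-complement sum = 0x56AC.
Checksum = ~0x56AC & 0xFFFF = 0xA953.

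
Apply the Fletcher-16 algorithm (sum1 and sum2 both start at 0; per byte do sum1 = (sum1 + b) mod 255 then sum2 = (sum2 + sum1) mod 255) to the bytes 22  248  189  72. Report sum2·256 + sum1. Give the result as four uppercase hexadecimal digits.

0715

Running sums (mod 255):
  after byte 0 (22): sum1=22, sum2=22
  after byte 1 (248): sum1=15, sum2=37
  after byte 2 (189): sum1=204, sum2=241
  after byte 3 (72): sum1=21, sum2=7
Checksum = sum2·256 + sum1 = 7·256 + 21 = 1813 = 0x0715.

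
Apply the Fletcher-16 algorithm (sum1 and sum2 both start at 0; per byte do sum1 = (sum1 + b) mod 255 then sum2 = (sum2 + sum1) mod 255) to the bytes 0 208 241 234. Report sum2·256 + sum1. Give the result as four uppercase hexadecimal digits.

Running sums (mod 255):
  after byte 0 (0): sum1=0, sum2=0
  after byte 1 (208): sum1=208, sum2=208
  after byte 2 (241): sum1=194, sum2=147
  after byte 3 (234): sum1=173, sum2=65
Checksum = sum2·256 + sum1 = 65·256 + 173 = 16813 = 0x41AD.

41AD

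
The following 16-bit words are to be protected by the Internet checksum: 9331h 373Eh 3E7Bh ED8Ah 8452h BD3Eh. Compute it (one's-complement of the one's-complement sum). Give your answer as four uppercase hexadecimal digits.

One's-complement addition (fold any carry out of bit 15 back into bit 0):
  0x9331 + 0x373E = 0x0CA6F
  0xCA6F + 0x3E7B = 0x108EA → wrap carry → 0x08EB
  0x08EB + 0xED8A = 0x0F675
  0xF675 + 0x8452 = 0x17AC7 → wrap carry → 0x7AC8
  0x7AC8 + 0xBD3E = 0x13806 → wrap carry → 0x3807
One's-complement sum = 0x3807.
Checksum = ~0x3807 & 0xFFFF = 0xC7F8.

C7F8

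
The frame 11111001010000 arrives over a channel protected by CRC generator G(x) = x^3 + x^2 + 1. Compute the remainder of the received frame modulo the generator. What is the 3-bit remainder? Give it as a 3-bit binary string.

Modulo-2 division of 11111001010000 by 1101:
  pos 0: 1111 XOR 1101 = 0010
  pos 2: 1010 XOR 1101 = 0111
  pos 3: 1110 XOR 1101 = 0011
  pos 5: 1110 XOR 1101 = 0011
  pos 7: 1110 XOR 1101 = 0011
  pos 9: 1100 XOR 1101 = 0001
Remainder = 010 (nonzero — an error is detected).

010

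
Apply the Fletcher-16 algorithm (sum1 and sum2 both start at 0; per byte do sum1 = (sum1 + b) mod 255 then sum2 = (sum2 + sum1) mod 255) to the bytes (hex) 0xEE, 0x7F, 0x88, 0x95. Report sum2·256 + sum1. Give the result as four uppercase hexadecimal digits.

E08C

Running sums (mod 255):
  after byte 0 (0xEE): sum1=238, sum2=238
  after byte 1 (0x7F): sum1=110, sum2=93
  after byte 2 (0x88): sum1=246, sum2=84
  after byte 3 (0x95): sum1=140, sum2=224
Checksum = sum2·256 + sum1 = 224·256 + 140 = 57484 = 0xE08C.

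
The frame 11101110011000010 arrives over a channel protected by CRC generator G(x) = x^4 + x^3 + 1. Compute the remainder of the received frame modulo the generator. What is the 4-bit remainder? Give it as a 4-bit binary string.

Modulo-2 division of 11101110011000010 by 11001:
  pos 0: 11101 XOR 11001 = 00100
  pos 2: 10011 XOR 11001 = 01010
  pos 3: 10100 XOR 11001 = 01101
  pos 4: 11010 XOR 11001 = 00011
  pos 7: 11110 XOR 11001 = 00111
  pos 9: 11100 XOR 11001 = 00101
  pos 11: 10101 XOR 11001 = 01100
  pos 12: 11000 XOR 11001 = 00001
Remainder = 0001 (nonzero — an error is detected).

0001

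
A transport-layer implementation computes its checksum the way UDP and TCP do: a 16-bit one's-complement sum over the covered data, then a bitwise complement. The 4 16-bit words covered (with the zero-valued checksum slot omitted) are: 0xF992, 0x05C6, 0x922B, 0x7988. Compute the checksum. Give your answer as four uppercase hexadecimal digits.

F4F2

One's-complement addition (fold any carry out of bit 15 back into bit 0):
  0xF992 + 0x05C6 = 0x0FF58
  0xFF58 + 0x922B = 0x19183 → wrap carry → 0x9184
  0x9184 + 0x7988 = 0x10B0C → wrap carry → 0x0B0D
One's-complement sum = 0x0B0D.
Checksum = ~0x0B0D & 0xFFFF = 0xF4F2.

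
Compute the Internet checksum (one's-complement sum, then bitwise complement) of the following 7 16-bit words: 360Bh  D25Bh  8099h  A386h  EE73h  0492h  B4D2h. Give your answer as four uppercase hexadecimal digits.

One's-complement addition (fold any carry out of bit 15 back into bit 0):
  0x360B + 0xD25B = 0x10866 → wrap carry → 0x0867
  0x0867 + 0x8099 = 0x08900
  0x8900 + 0xA386 = 0x12C86 → wrap carry → 0x2C87
  0x2C87 + 0xEE73 = 0x11AFA → wrap carry → 0x1AFB
  0x1AFB + 0x0492 = 0x01F8D
  0x1F8D + 0xB4D2 = 0x0D45F
One's-complement sum = 0xD45F.
Checksum = ~0xD45F & 0xFFFF = 0x2BA0.

2BA0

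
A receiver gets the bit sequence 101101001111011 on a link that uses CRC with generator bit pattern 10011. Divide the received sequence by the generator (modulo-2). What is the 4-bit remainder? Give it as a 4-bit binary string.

Modulo-2 division of 101101001111011 by 10011:
  pos 0: 10110 XOR 10011 = 00101
  pos 2: 10110 XOR 10011 = 00101
  pos 4: 10101 XOR 10011 = 00110
  pos 6: 11011 XOR 10011 = 01000
  pos 7: 10001 XOR 10011 = 00010
  pos 10: 10011 XOR 10011 = 00000
Remainder = 0000 (zero — the frame passes the CRC check).

0000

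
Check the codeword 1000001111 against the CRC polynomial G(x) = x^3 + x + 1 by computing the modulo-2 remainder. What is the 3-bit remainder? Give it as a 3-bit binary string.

000

Modulo-2 division of 1000001111 by 1011:
  pos 0: 1000 XOR 1011 = 0011
  pos 2: 1100 XOR 1011 = 0111
  pos 3: 1111 XOR 1011 = 0100
  pos 4: 1001 XOR 1011 = 0010
  pos 6: 1011 XOR 1011 = 0000
Remainder = 000 (zero — the frame passes the CRC check).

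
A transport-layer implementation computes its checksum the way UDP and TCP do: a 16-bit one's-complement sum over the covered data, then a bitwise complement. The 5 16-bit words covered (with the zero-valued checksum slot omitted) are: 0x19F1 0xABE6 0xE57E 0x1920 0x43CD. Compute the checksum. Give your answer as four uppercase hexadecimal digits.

One's-complement addition (fold any carry out of bit 15 back into bit 0):
  0x19F1 + 0xABE6 = 0x0C5D7
  0xC5D7 + 0xE57E = 0x1AB55 → wrap carry → 0xAB56
  0xAB56 + 0x1920 = 0x0C476
  0xC476 + 0x43CD = 0x10843 → wrap carry → 0x0844
One's-complement sum = 0x0844.
Checksum = ~0x0844 & 0xFFFF = 0xF7BB.

F7BB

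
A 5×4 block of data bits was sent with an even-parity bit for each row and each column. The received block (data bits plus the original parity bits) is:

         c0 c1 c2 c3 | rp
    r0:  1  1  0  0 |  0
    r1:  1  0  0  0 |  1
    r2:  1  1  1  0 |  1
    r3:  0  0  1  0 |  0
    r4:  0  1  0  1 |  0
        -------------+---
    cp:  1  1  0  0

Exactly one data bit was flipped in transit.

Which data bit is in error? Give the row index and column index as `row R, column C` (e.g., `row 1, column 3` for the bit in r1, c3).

row 3, column 3

Recompute each row's even parity and compare to rp:
  r0: data parity 0, sent rp 0 → ok
  r1: data parity 1, sent rp 1 → ok
  r2: data parity 1, sent rp 1 → ok
  r3: data parity 1, sent rp 0 → mismatch
  r4: data parity 0, sent rp 0 → ok
Recompute each column's even parity and compare to cp:
  c0: data parity 1, sent cp 1 → ok
  c1: data parity 1, sent cp 1 → ok
  c2: data parity 0, sent cp 0 → ok
  c3: data parity 1, sent cp 0 → mismatch
Exactly one row (r3) and one column (c3) fail → the flipped bit is at their intersection.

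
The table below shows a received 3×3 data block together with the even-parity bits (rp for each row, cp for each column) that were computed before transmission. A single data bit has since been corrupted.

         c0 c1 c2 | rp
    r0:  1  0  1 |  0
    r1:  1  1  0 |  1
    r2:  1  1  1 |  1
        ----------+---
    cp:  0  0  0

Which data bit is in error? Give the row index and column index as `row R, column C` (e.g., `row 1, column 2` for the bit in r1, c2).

row 1, column 0

Recompute each row's even parity and compare to rp:
  r0: data parity 0, sent rp 0 → ok
  r1: data parity 0, sent rp 1 → mismatch
  r2: data parity 1, sent rp 1 → ok
Recompute each column's even parity and compare to cp:
  c0: data parity 1, sent cp 0 → mismatch
  c1: data parity 0, sent cp 0 → ok
  c2: data parity 0, sent cp 0 → ok
Exactly one row (r1) and one column (c0) fail → the flipped bit is at their intersection.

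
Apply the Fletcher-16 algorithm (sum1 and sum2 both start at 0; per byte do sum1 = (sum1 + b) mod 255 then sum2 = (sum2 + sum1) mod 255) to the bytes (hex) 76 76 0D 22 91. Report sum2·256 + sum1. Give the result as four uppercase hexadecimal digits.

27AD

Running sums (mod 255):
  after byte 0 (76): sum1=118, sum2=118
  after byte 1 (76): sum1=236, sum2=99
  after byte 2 (0D): sum1=249, sum2=93
  after byte 3 (22): sum1=28, sum2=121
  after byte 4 (91): sum1=173, sum2=39
Checksum = sum2·256 + sum1 = 39·256 + 173 = 10157 = 0x27AD.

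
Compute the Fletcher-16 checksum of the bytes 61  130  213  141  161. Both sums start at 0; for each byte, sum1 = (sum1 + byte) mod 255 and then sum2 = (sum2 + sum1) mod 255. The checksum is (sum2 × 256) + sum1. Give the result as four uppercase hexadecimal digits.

Running sums (mod 255):
  after byte 0 (61): sum1=61, sum2=61
  after byte 1 (130): sum1=191, sum2=252
  after byte 2 (213): sum1=149, sum2=146
  after byte 3 (141): sum1=35, sum2=181
  after byte 4 (161): sum1=196, sum2=122
Checksum = sum2·256 + sum1 = 122·256 + 196 = 31428 = 0x7AC4.

7AC4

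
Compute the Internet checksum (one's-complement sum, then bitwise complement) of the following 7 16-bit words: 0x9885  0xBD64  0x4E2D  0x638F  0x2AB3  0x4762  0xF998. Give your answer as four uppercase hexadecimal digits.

8CAA

One's-complement addition (fold any carry out of bit 15 back into bit 0):
  0x9885 + 0xBD64 = 0x155E9 → wrap carry → 0x55EA
  0x55EA + 0x4E2D = 0x0A417
  0xA417 + 0x638F = 0x107A6 → wrap carry → 0x07A7
  0x07A7 + 0x2AB3 = 0x0325A
  0x325A + 0x4762 = 0x079BC
  0x79BC + 0xF998 = 0x17354 → wrap carry → 0x7355
One's-complement sum = 0x7355.
Checksum = ~0x7355 & 0xFFFF = 0x8CAA.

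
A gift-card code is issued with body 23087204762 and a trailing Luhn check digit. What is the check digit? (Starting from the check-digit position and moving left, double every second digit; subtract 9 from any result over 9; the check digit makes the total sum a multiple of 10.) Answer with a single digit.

9

Partial digits right→left: 2 6 7 4 0 2 7 8 0 3 2
Double every second digit counting from the check-digit position (so the 1st, 3rd, 5th, ... of the partial from the right).
  doubled (with −9 where >9): 4 5 0 5 0 4 → sum 18
  kept as-is: 6 4 2 8 3 → sum 23
Total = 18 + 23 = 41.
Check digit = (10 − (41 mod 10)) mod 10 = 9.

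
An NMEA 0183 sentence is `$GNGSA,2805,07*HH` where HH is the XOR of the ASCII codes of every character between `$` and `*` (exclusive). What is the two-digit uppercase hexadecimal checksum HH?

XOR the ASCII codes of the payload characters:
  'G' = 0x47 → acc = 0x47
  'N' = 0x4E → acc = 0x09
  'G' = 0x47 → acc = 0x4E
  'S' = 0x53 → acc = 0x1D
  'A' = 0x41 → acc = 0x5C
  ',' = 0x2C → acc = 0x70
  '2' = 0x32 → acc = 0x42
  '8' = 0x38 → acc = 0x7A
  '0' = 0x30 → acc = 0x4A
  '5' = 0x35 → acc = 0x7F
  ',' = 0x2C → acc = 0x53
  '0' = 0x30 → acc = 0x63
  '7' = 0x37 → acc = 0x54
Checksum = 0x54.

54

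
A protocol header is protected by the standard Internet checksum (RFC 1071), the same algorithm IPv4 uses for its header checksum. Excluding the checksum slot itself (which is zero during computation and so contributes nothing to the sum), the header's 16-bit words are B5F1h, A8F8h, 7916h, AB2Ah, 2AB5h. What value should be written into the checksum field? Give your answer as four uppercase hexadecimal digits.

521F

One's-complement addition (fold any carry out of bit 15 back into bit 0):
  0xB5F1 + 0xA8F8 = 0x15EE9 → wrap carry → 0x5EEA
  0x5EEA + 0x7916 = 0x0D800
  0xD800 + 0xAB2A = 0x1832A → wrap carry → 0x832B
  0x832B + 0x2AB5 = 0x0ADE0
One's-complement sum = 0xADE0.
Checksum = ~0xADE0 & 0xFFFF = 0x521F.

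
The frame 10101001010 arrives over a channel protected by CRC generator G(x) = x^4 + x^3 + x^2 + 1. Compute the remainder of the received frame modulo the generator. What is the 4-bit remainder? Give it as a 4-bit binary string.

Modulo-2 division of 10101001010 by 11101:
  pos 0: 10101 XOR 11101 = 01000
  pos 1: 10000 XOR 11101 = 01101
  pos 2: 11010 XOR 11101 = 00111
  pos 4: 11110 XOR 11101 = 00011
Remainder = 1110 (nonzero — an error is detected).

1110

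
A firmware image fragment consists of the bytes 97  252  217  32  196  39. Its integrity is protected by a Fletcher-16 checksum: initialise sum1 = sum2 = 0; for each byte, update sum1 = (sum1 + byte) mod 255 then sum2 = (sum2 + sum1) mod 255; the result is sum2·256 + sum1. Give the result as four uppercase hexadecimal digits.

B144

Running sums (mod 255):
  after byte 0 (97): sum1=97, sum2=97
  after byte 1 (252): sum1=94, sum2=191
  after byte 2 (217): sum1=56, sum2=247
  after byte 3 (32): sum1=88, sum2=80
  after byte 4 (196): sum1=29, sum2=109
  after byte 5 (39): sum1=68, sum2=177
Checksum = sum2·256 + sum1 = 177·256 + 68 = 45380 = 0xB144.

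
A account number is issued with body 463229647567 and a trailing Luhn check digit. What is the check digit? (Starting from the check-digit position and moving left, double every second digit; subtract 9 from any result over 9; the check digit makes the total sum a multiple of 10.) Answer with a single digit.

2

Partial digits right→left: 7 6 5 7 4 6 9 2 2 3 6 4
Double every second digit counting from the check-digit position (so the 1st, 3rd, 5th, ... of the partial from the right).
  doubled (with −9 where >9): 5 1 8 9 4 3 → sum 30
  kept as-is: 6 7 6 2 3 4 → sum 28
Total = 30 + 28 = 58.
Check digit = (10 − (58 mod 10)) mod 10 = 2.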